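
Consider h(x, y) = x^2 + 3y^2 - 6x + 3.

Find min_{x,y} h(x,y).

h(x,y) separates as P(x) + Q(y) + 3, so its minimum is min P + min Q + 3.
P'(x) = 2x - 6 vanishes at x ∈ {3}; Q'(y) = 6y vanishes at y ∈ {0}.
Local minima of P (where P''>0): P(3)=-9. Local minima of Q: Q(0)=0.
So the global minimum of h is P(3) + Q(0) + 3 = -9 + 0 + 3 = -6, attained at (3, 0).

-6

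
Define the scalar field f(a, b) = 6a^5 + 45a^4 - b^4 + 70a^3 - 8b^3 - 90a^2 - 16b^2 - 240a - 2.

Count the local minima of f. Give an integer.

2

f separates as a function of a plus a function of b, so ∇f=0 decouples.
∂f/∂a = 30(a - 1)(a + 1)(a + 2)(a + 4) = 0 at a ∈ {-4, -2, -1, 1}; ∂f/∂b = -4b(b + 2)(b + 4) = 0 at b ∈ {-4, -2, 0}.
The Hessian is diagonal: diag(f_aa, f_bb). Second derivatives: f_aa(-4)=-900, f_aa(-2)=180, f_aa(-1)=-180, f_aa(1)=900; f_bb(-4)=-32, f_bb(-2)=16, f_bb(0)=-32.
Local minima occur where both diagonal entries positive: (-2, -2), (1, -2). Count: 2.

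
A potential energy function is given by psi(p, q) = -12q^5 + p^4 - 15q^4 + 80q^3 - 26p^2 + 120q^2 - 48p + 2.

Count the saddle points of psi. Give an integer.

6

psi separates as a function of p plus a function of q, so ∇psi=0 decouples.
∂psi/∂p = 4(p - 4)(p + 1)(p + 3) = 0 at p ∈ {-3, -1, 4}; ∂psi/∂q = -60q(q - 2)(q + 1)(q + 2) = 0 at q ∈ {-2, -1, 0, 2}.
The Hessian is diagonal: diag(psi_pp, psi_qq). Second derivatives: psi_pp(-3)=56, psi_pp(-1)=-40, psi_pp(4)=140; psi_qq(-2)=480, psi_qq(-1)=-180, psi_qq(0)=240, psi_qq(2)=-1440.
Saddle points occur where the two diagonal entries have opposite signs: (-3, -1), (-3, 2), (-1, -2), (-1, 0), (4, -1), (4, 2). Count: 6.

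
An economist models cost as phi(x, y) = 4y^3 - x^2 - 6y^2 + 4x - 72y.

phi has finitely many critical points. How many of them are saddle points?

phi separates as a function of x plus a function of y, so ∇phi=0 decouples.
∂phi/∂x = -2(x - 2) = 0 at x ∈ {2}; ∂phi/∂y = 12(y - 3)(y + 2) = 0 at y ∈ {-2, 3}.
The Hessian is diagonal: diag(phi_xx, phi_yy). Second derivatives: phi_xx(2)=-2; phi_yy(-2)=-60, phi_yy(3)=60.
Saddle points occur where the two diagonal entries have opposite signs: (2, 3). Count: 1.

1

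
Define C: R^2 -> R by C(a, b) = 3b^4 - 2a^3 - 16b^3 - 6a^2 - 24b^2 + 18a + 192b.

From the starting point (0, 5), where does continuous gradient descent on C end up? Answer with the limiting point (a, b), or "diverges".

(-3, 4)

C is separable, so gradient descent decouples: a follows -∂C/∂a, b follows -∂C/∂b.
∂C/∂a = -6(a - 1)(a + 3); at a=0 this is 18, so a decreases.
∂C/∂b = 12(b - 4)(b - 2)(b + 2); at b=5 this is 252, so b decreases.
a converges to its nearest critical value -3 (a local min of the a-part); b converges to 4. The iterate converges to (-3, 4).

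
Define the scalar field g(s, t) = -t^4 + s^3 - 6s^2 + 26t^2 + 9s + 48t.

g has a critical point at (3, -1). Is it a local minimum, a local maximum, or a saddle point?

local minimum

The mixed partial ∂²g/∂s∂t is 0, so the Hessian at any point is diag(g_ss, g_tt) = diag(6(s - 2), 4(-3t^2 + 13)).
At (3, -1): H = diag(6, 40).
Both eigenvalues are positive, so H is positive definite: a local minimum.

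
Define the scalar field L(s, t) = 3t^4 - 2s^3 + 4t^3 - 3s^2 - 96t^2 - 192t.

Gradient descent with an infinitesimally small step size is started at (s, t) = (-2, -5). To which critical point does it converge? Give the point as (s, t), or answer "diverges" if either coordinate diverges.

L is separable, so gradient descent decouples: s follows -∂L/∂s, t follows -∂L/∂t.
∂L/∂s = -6s(s + 1); at s=-2 this is -12, so s increases.
∂L/∂t = 12(t - 4)(t + 1)(t + 4); at t=-5 this is -432, so t increases.
s converges to its nearest critical value -1 (a local min of the s-part); t converges to -4. The iterate converges to (-1, -4).

(-1, -4)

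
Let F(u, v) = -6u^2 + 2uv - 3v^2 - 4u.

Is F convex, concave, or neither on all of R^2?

concave

F is quadratic, so its Hessian is the constant matrix H = [[-12, 2], [2, -6]].
det(H) = 68, tr(H) = -18.
det(H) > 0 and tr(H) < 0, so H is negative definite everywhere: concave.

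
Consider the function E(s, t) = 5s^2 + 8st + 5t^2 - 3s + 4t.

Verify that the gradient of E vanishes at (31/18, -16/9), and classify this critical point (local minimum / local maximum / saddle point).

local minimum

∇E = (10s + 8t - 3, 8s + 10t + 4); substituting (31/18, -16/9) gives ∇E = (0, 0), so (31/18, -16/9) is indeed a critical point.
The Hessian of E is constant: H = [[10, 8], [8, 10]].
det(H) = 10·10 − 8² = 36.
det(H) > 0 and tr(H) = 20 > 0, so H is positive definite and the point is a local minimum.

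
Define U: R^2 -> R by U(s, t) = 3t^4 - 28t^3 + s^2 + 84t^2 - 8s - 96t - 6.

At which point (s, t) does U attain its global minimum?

U(s,t) separates as P(s) + Q(t) − 6, so its minimum is min P + min Q − 6.
P'(s) = 2s - 8 vanishes at s ∈ {4}; Q'(t) = 12(t - 4)(t - 2)(t - 1) vanishes at t ∈ {1, 2, 4}.
Local minima of P (where P''>0): P(4)=-16. Local minima of Q: Q(1)=-37, Q(4)=-64.
So the global minimum of U is P(4) + Q(4) − 6 = -16 − 64 − 6 = -86, attained at (4, 4).

(4, 4)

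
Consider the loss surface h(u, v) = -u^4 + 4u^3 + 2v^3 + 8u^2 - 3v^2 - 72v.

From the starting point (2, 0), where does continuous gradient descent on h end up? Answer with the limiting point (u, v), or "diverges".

h is separable, so gradient descent decouples: u follows -∂h/∂u, v follows -∂h/∂v.
∂h/∂u = -4u(u - 4)(u + 1); at u=2 this is 48, so u decreases.
∂h/∂v = 6(v - 4)(v + 3); at v=0 this is -72, so v increases.
u converges to its nearest critical value 0 (a local min of the u-part); v converges to 4. The iterate converges to (0, 4).

(0, 4)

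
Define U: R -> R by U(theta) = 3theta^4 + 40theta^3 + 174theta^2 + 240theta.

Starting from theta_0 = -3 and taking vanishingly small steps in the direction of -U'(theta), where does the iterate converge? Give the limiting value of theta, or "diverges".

-1

U'(theta) = 12(theta + 1)(theta + 4)(theta + 5), so U'(-3) = -48.
Gradient descent moves in the -U' direction, i.e. theta is increasing.
The nearest critical point in that direction is theta = -1, where U'' = 144 > 0 (a local minimum). The iterate converges there.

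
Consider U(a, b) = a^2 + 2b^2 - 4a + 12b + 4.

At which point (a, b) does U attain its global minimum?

(2, -3)

U(a,b) separates as P(a) + Q(b) + 4, so its minimum is min P + min Q + 4.
P'(a) = 2a - 4 vanishes at a ∈ {2}; Q'(b) = 4b + 12 vanishes at b ∈ {-3}.
Local minima of P (where P''>0): P(2)=-4. Local minima of Q: Q(-3)=-18.
So the global minimum of U is P(2) + Q(-3) + 4 = -4 − 18 + 4 = -18, attained at (2, -3).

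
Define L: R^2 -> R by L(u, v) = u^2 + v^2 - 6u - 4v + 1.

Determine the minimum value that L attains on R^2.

-12

L(u,v) separates as P(u) + Q(v) + 1, so its minimum is min P + min Q + 1.
P'(u) = 2u - 6 vanishes at u ∈ {3}; Q'(v) = 2v - 4 vanishes at v ∈ {2}.
Local minima of P (where P''>0): P(3)=-9. Local minima of Q: Q(2)=-4.
So the global minimum of L is P(3) + Q(2) + 1 = -9 − 4 + 1 = -12, attained at (3, 2).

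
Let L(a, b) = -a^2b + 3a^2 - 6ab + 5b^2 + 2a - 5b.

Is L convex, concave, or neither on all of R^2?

The term -a^2b is cubic, so the Hessian is not constant.
∂²L/∂a² = -2b + 6, which takes both signs as b varies (negative for sufficiently large b). A diagonal entry of the Hessian changing sign means the Hessian is neither positive- nor negative-semidefinite on all of R^2.

neither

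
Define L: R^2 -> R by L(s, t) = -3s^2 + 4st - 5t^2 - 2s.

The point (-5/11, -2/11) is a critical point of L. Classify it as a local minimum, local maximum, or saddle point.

local maximum

The Hessian of L is constant: H = [[-6, 4], [4, -10]].
det(H) = (-6)·(-10) − 4² = 44.
det(H) > 0 and tr(H) = -16 < 0, so H is negative definite and the point is a local maximum.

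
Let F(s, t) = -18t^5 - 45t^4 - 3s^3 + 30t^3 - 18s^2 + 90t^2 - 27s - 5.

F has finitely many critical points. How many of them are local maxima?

2

F separates as a function of s plus a function of t, so ∇F=0 decouples.
∂F/∂s = -9(s + 1)(s + 3) = 0 at s ∈ {-3, -1}; ∂F/∂t = -90t(t - 1)(t + 1)(t + 2) = 0 at t ∈ {-2, -1, 0, 1}.
The Hessian is diagonal: diag(F_ss, F_tt). Second derivatives: F_ss(-3)=18, F_ss(-1)=-18; F_tt(-2)=540, F_tt(-1)=-180, F_tt(0)=180, F_tt(1)=-540.
Local maxima occur where both diagonal entries negative: (-1, -1), (-1, 1). Count: 2.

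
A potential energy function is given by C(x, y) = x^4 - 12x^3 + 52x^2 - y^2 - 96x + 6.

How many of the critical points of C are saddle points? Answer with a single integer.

C separates as a function of x plus a function of y, so ∇C=0 decouples.
∂C/∂x = 4(x - 4)(x - 3)(x - 2) = 0 at x ∈ {2, 3, 4}; ∂C/∂y = -2y = 0 at y ∈ {0}.
The Hessian is diagonal: diag(C_xx, C_yy). Second derivatives: C_xx(2)=8, C_xx(3)=-4, C_xx(4)=8; C_yy(0)=-2.
Saddle points occur where the two diagonal entries have opposite signs: (2, 0), (4, 0). Count: 2.

2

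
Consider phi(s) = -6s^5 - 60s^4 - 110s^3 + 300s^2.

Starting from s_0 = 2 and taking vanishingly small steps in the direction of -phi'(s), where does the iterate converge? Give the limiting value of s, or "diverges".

diverges

phi'(s) = -30s(s - 1)(s + 4)(s + 5), so phi'(2) = -2520.
Gradient descent moves in the -phi' direction, i.e. s is increasing.
There is no critical point above s=2, and phi' keeps the same sign, so the iterate runs off to +∞.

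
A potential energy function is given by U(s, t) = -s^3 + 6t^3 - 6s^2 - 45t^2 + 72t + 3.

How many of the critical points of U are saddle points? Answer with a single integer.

2

U separates as a function of s plus a function of t, so ∇U=0 decouples.
∂U/∂s = -3s(s + 4) = 0 at s ∈ {-4, 0}; ∂U/∂t = 18(t - 4)(t - 1) = 0 at t ∈ {1, 4}.
The Hessian is diagonal: diag(U_ss, U_tt). Second derivatives: U_ss(-4)=12, U_ss(0)=-12; U_tt(1)=-54, U_tt(4)=54.
Saddle points occur where the two diagonal entries have opposite signs: (-4, 1), (0, 4). Count: 2.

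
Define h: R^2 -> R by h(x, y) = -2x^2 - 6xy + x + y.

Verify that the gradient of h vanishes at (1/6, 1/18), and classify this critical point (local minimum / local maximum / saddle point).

saddle point

∇h = (-4x - 6y + 1, -6x + 1); substituting (1/6, 1/18) gives ∇h = (0, 0), so (1/6, 1/18) is indeed a critical point.
The Hessian of h is constant: H = [[-4, -6], [-6, 0]].
det(H) = (-4)·0 − (-6)² = -36.
Since det(H) < 0, H is indefinite and the critical point is a saddle point.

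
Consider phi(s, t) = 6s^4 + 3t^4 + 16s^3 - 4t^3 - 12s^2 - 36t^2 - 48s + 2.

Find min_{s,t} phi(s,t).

-225

phi(s,t) separates as P(s) + Q(t) + 2, so its minimum is min P + min Q + 2.
P'(s) = 24(s - 1)(s + 1)(s + 2) vanishes at s ∈ {-2, -1, 1}; Q'(t) = 12t(t - 3)(t + 2) vanishes at t ∈ {-2, 0, 3}.
Local minima of P (where P''>0): P(-2)=16, P(1)=-38. Local minima of Q: Q(-2)=-64, Q(3)=-189.
So the global minimum of phi is P(1) + Q(3) + 2 = -38 − 189 + 2 = -225, attained at (1, 3).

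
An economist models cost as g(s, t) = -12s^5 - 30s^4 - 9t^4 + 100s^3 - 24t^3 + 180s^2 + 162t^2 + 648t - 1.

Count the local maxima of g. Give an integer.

g separates as a function of s plus a function of t, so ∇g=0 decouples.
∂g/∂s = -60s(s - 2)(s + 1)(s + 3) = 0 at s ∈ {-3, -1, 0, 2}; ∂g/∂t = -36(t - 3)(t + 2)(t + 3) = 0 at t ∈ {-3, -2, 3}.
The Hessian is diagonal: diag(g_ss, g_tt). Second derivatives: g_ss(-3)=1800, g_ss(-1)=-360, g_ss(0)=360, g_ss(2)=-1800; g_tt(-3)=-216, g_tt(-2)=180, g_tt(3)=-1080.
Local maxima occur where both diagonal entries negative: (-1, -3), (-1, 3), (2, -3), (2, 3). Count: 4.

4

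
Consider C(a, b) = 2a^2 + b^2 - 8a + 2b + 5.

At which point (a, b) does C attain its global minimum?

(2, -1)

C(a,b) separates as P(a) + Q(b) + 5, so its minimum is min P + min Q + 5.
P'(a) = 4a - 8 vanishes at a ∈ {2}; Q'(b) = 2b + 2 vanishes at b ∈ {-1}.
Local minima of P (where P''>0): P(2)=-8. Local minima of Q: Q(-1)=-1.
So the global minimum of C is P(2) + Q(-1) + 5 = -8 − 1 + 5 = -4, attained at (2, -1).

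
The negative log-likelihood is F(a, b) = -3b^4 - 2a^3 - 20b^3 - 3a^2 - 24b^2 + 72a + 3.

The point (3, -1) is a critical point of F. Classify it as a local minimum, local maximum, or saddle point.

The mixed partial ∂²F/∂a∂b is 0, so the Hessian at any point is diag(F_aa, F_bb) = diag(-6(2a + 1), -12(3b^2 + 10b + 4)).
At (3, -1): H = diag(-42, 36).
The eigenvalues have opposite signs, so H is indefinite: a saddle point.

saddle point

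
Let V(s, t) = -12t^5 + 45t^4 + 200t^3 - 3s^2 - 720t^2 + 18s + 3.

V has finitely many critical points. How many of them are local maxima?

V separates as a function of s plus a function of t, so ∇V=0 decouples.
∂V/∂s = -6(s - 3) = 0 at s ∈ {3}; ∂V/∂t = -60t(t - 4)(t - 2)(t + 3) = 0 at t ∈ {-3, 0, 2, 4}.
The Hessian is diagonal: diag(V_ss, V_tt). Second derivatives: V_ss(3)=-6; V_tt(-3)=6300, V_tt(0)=-1440, V_tt(2)=1200, V_tt(4)=-3360.
Local maxima occur where both diagonal entries negative: (3, 0), (3, 4). Count: 2.

2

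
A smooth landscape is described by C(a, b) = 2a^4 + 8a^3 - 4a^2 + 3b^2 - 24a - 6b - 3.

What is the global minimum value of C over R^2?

-24

C(a,b) separates as P(a) + Q(b) − 3, so its minimum is min P + min Q − 3.
P'(a) = 8(a - 1)(a + 1)(a + 3) vanishes at a ∈ {-3, -1, 1}; Q'(b) = 6b - 6 vanishes at b ∈ {1}.
Local minima of P (where P''>0): P(-3)=-18, P(1)=-18. Local minima of Q: Q(1)=-3.
So the global minimum of C is P(-3) + Q(1) − 3 = -18 − 3 − 3 = -24, attained at (-3, 1).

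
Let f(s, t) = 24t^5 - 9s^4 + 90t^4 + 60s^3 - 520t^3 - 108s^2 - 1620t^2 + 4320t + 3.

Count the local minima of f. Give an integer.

2

f separates as a function of s plus a function of t, so ∇f=0 decouples.
∂f/∂s = -36s(s - 3)(s - 2) = 0 at s ∈ {0, 2, 3}; ∂f/∂t = 120(t - 3)(t - 1)(t + 3)(t + 4) = 0 at t ∈ {-4, -3, 1, 3}.
The Hessian is diagonal: diag(f_ss, f_tt). Second derivatives: f_ss(0)=-216, f_ss(2)=72, f_ss(3)=-108; f_tt(-4)=-4200, f_tt(-3)=2880, f_tt(1)=-4800, f_tt(3)=10080.
Local minima occur where both diagonal entries positive: (2, -3), (2, 3). Count: 2.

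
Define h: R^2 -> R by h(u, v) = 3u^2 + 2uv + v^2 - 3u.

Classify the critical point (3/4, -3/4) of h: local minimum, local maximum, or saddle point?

local minimum

The Hessian of h is constant: H = [[6, 2], [2, 2]].
det(H) = 6·2 − 2² = 8.
det(H) > 0 and tr(H) = 8 > 0, so H is positive definite and the point is a local minimum.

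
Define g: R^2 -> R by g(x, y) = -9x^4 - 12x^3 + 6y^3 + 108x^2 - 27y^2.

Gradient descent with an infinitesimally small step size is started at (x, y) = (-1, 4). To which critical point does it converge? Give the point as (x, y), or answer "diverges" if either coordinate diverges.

(0, 3)

g is separable, so gradient descent decouples: x follows -∂g/∂x, y follows -∂g/∂y.
∂g/∂x = -36x(x - 2)(x + 3); at x=-1 this is -216, so x increases.
∂g/∂y = 18y(y - 3); at y=4 this is 72, so y decreases.
x converges to its nearest critical value 0 (a local min of the x-part); y converges to 3. The iterate converges to (0, 3).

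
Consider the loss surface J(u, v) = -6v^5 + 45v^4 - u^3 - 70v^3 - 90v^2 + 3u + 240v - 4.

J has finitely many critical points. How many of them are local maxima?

2

J separates as a function of u plus a function of v, so ∇J=0 decouples.
∂J/∂u = -3(u - 1)(u + 1) = 0 at u ∈ {-1, 1}; ∂J/∂v = -30(v - 4)(v - 2)(v - 1)(v + 1) = 0 at v ∈ {-1, 1, 2, 4}.
The Hessian is diagonal: diag(J_uu, J_vv). Second derivatives: J_uu(-1)=6, J_uu(1)=-6; J_vv(-1)=900, J_vv(1)=-180, J_vv(2)=180, J_vv(4)=-900.
Local maxima occur where both diagonal entries negative: (1, 1), (1, 4). Count: 2.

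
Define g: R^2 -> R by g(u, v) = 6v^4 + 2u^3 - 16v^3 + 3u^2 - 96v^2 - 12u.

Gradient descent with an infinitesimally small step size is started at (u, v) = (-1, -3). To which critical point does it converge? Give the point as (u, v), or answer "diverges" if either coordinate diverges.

g is separable, so gradient descent decouples: u follows -∂g/∂u, v follows -∂g/∂v.
∂g/∂u = 6(u - 1)(u + 2); at u=-1 this is -12, so u increases.
∂g/∂v = 24v(v - 4)(v + 2); at v=-3 this is -504, so v increases.
u converges to its nearest critical value 1 (a local min of the u-part); v converges to -2. The iterate converges to (1, -2).

(1, -2)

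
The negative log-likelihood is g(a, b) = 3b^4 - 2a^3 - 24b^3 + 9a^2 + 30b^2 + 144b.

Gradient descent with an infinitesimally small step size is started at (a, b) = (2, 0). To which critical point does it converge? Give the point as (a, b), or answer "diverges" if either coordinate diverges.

(0, -1)

g is separable, so gradient descent decouples: a follows -∂g/∂a, b follows -∂g/∂b.
∂g/∂a = -6a(a - 3); at a=2 this is 12, so a decreases.
∂g/∂b = 12(b - 4)(b - 3)(b + 1); at b=0 this is 144, so b decreases.
a converges to its nearest critical value 0 (a local min of the a-part); b converges to -1. The iterate converges to (0, -1).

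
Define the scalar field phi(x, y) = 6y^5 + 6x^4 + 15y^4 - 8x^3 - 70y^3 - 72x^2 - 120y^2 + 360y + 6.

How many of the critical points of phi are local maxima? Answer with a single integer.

phi separates as a function of x plus a function of y, so ∇phi=0 decouples.
∂phi/∂x = 24x(x - 3)(x + 2) = 0 at x ∈ {-2, 0, 3}; ∂phi/∂y = 30(y - 2)(y - 1)(y + 2)(y + 3) = 0 at y ∈ {-3, -2, 1, 2}.
The Hessian is diagonal: diag(phi_xx, phi_yy). Second derivatives: phi_xx(-2)=240, phi_xx(0)=-144, phi_xx(3)=360; phi_yy(-3)=-600, phi_yy(-2)=360, phi_yy(1)=-360, phi_yy(2)=600.
Local maxima occur where both diagonal entries negative: (0, -3), (0, 1). Count: 2.

2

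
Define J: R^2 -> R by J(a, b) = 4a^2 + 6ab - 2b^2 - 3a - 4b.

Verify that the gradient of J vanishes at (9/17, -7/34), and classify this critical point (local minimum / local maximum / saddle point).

saddle point

∇J = (8a + 6b - 3, 6a - 4b - 4); substituting (9/17, -7/34) gives ∇J = (0, 0), so (9/17, -7/34) is indeed a critical point.
The Hessian of J is constant: H = [[8, 6], [6, -4]].
det(H) = 8·(-4) − 6² = -68.
Since det(H) < 0, H is indefinite and the critical point is a saddle point.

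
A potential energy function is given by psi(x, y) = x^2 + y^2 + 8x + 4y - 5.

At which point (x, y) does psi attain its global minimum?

psi(x,y) separates as P(x) + Q(y) − 5, so its minimum is min P + min Q − 5.
P'(x) = 2x + 8 vanishes at x ∈ {-4}; Q'(y) = 2y + 4 vanishes at y ∈ {-2}.
Local minima of P (where P''>0): P(-4)=-16. Local minima of Q: Q(-2)=-4.
So the global minimum of psi is P(-4) + Q(-2) − 5 = -16 − 4 − 5 = -25, attained at (-4, -2).

(-4, -2)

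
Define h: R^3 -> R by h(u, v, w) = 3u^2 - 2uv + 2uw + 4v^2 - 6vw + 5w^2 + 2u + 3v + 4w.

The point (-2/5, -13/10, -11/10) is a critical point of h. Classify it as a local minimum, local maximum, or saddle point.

The Hessian is constant: H = [[6, -2, 2], [-2, 8, -6], [2, -6, 10]].
Leading principal minors: Δ₁ = 6, Δ₂ = 44, Δ₃ = 240.
All leading minors are positive, so H is positive definite: a local minimum.

local minimum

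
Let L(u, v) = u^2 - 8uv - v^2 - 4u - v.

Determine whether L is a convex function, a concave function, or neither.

neither

L is quadratic, so its Hessian is the constant matrix H = [[2, -8], [-8, -2]].
det(H) = -68, tr(H) = 0.
det(H) < 0, so H is indefinite: neither convex nor concave.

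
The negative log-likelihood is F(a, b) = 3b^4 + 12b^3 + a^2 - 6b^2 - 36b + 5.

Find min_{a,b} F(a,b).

F(a,b) separates as P(a) + Q(b) + 5, so its minimum is min P + min Q + 5.
P'(a) = 2a vanishes at a ∈ {0}; Q'(b) = 12(b - 1)(b + 1)(b + 3) vanishes at b ∈ {-3, -1, 1}.
Local minima of P (where P''>0): P(0)=0. Local minima of Q: Q(-3)=-27, Q(1)=-27.
So the global minimum of F is P(0) + Q(-3) + 5 = 0 − 27 + 5 = -22, attained at (0, -3).

-22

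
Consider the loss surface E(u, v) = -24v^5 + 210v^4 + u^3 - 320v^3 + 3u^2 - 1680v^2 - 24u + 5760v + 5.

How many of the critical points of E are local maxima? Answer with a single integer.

E separates as a function of u plus a function of v, so ∇E=0 decouples.
∂E/∂u = 3(u - 2)(u + 4) = 0 at u ∈ {-4, 2}; ∂E/∂v = -120(v - 4)(v - 3)(v - 2)(v + 2) = 0 at v ∈ {-2, 2, 3, 4}.
The Hessian is diagonal: diag(E_uu, E_vv). Second derivatives: E_uu(-4)=-18, E_uu(2)=18; E_vv(-2)=14400, E_vv(2)=-960, E_vv(3)=600, E_vv(4)=-1440.
Local maxima occur where both diagonal entries negative: (-4, 2), (-4, 4). Count: 2.

2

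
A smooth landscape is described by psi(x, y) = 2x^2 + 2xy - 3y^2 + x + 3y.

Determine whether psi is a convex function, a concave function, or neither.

neither

psi is quadratic, so its Hessian is the constant matrix H = [[4, 2], [2, -6]].
det(H) = -28, tr(H) = -2.
det(H) < 0, so H is indefinite: neither convex nor concave.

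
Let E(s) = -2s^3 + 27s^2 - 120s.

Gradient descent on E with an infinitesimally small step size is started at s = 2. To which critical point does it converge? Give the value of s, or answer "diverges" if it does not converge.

E'(s) = -6(s - 5)(s - 4), so E'(2) = -36.
Gradient descent moves in the -E' direction, i.e. s is increasing.
The nearest critical point in that direction is s = 4, where E'' = 6 > 0 (a local minimum). The iterate converges there.

4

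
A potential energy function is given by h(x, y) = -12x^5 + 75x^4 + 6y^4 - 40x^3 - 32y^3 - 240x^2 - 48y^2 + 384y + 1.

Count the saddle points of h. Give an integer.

6

h separates as a function of x plus a function of y, so ∇h=0 decouples.
∂h/∂x = -60x(x - 4)(x - 2)(x + 1) = 0 at x ∈ {-1, 0, 2, 4}; ∂h/∂y = 24(y - 4)(y - 2)(y + 2) = 0 at y ∈ {-2, 2, 4}.
The Hessian is diagonal: diag(h_xx, h_yy). Second derivatives: h_xx(-1)=900, h_xx(0)=-480, h_xx(2)=720, h_xx(4)=-2400; h_yy(-2)=576, h_yy(2)=-192, h_yy(4)=288.
Saddle points occur where the two diagonal entries have opposite signs: (-1, 2), (0, -2), (0, 4), (2, 2), (4, -2), (4, 4). Count: 6.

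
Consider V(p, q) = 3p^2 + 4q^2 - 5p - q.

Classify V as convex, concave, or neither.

convex

V is quadratic, so its Hessian is the constant matrix H = [[6, 0], [0, 8]].
det(H) = 48, tr(H) = 14.
det(H) > 0 and tr(H) > 0, so H is positive definite everywhere: convex.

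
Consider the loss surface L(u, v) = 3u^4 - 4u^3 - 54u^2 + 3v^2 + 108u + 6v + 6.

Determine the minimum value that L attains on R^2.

L(u,v) separates as P(u) + Q(v) + 6, so its minimum is min P + min Q + 6.
P'(u) = 12(u - 3)(u - 1)(u + 3) vanishes at u ∈ {-3, 1, 3}; Q'(v) = 6v + 6 vanishes at v ∈ {-1}.
Local minima of P (where P''>0): P(-3)=-459, P(3)=-27. Local minima of Q: Q(-1)=-3.
So the global minimum of L is P(-3) + Q(-1) + 6 = -459 − 3 + 6 = -456, attained at (-3, -1).

-456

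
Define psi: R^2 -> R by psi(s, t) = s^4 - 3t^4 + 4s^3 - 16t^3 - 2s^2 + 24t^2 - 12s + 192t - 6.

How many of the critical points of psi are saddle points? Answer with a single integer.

5

psi separates as a function of s plus a function of t, so ∇psi=0 decouples.
∂psi/∂s = 4(s - 1)(s + 1)(s + 3) = 0 at s ∈ {-3, -1, 1}; ∂psi/∂t = -12(t - 2)(t + 2)(t + 4) = 0 at t ∈ {-4, -2, 2}.
The Hessian is diagonal: diag(psi_ss, psi_tt). Second derivatives: psi_ss(-3)=32, psi_ss(-1)=-16, psi_ss(1)=32; psi_tt(-4)=-144, psi_tt(-2)=96, psi_tt(2)=-288.
Saddle points occur where the two diagonal entries have opposite signs: (-3, -4), (-3, 2), (-1, -2), (1, -4), (1, 2). Count: 5.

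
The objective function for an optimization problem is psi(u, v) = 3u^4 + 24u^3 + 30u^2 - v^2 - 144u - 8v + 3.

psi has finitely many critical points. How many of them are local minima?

0

psi separates as a function of u plus a function of v, so ∇psi=0 decouples.
∂psi/∂u = 12(u - 1)(u + 3)(u + 4) = 0 at u ∈ {-4, -3, 1}; ∂psi/∂v = -2(v + 4) = 0 at v ∈ {-4}.
The Hessian is diagonal: diag(psi_uu, psi_vv). Second derivatives: psi_uu(-4)=60, psi_uu(-3)=-48, psi_uu(1)=240; psi_vv(-4)=-2.
Local minima occur where both diagonal entries positive: none. Count: 0.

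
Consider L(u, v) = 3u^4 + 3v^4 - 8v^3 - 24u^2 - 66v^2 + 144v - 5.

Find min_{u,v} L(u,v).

L(u,v) separates as P(u) + Q(v) − 5, so its minimum is min P + min Q − 5.
P'(u) = 12u(u - 2)(u + 2) vanishes at u ∈ {-2, 0, 2}; Q'(v) = 12(v - 4)(v - 1)(v + 3) vanishes at v ∈ {-3, 1, 4}.
Local minima of P (where P''>0): P(-2)=-48, P(2)=-48. Local minima of Q: Q(-3)=-567, Q(4)=-224.
So the global minimum of L is P(-2) + Q(-3) − 5 = -48 − 567 − 5 = -620, attained at (-2, -3).

-620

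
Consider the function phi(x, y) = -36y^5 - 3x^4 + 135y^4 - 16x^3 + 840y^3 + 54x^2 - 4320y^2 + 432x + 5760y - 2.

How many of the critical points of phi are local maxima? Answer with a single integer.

phi separates as a function of x plus a function of y, so ∇phi=0 decouples.
∂phi/∂x = -12(x - 3)(x + 3)(x + 4) = 0 at x ∈ {-4, -3, 3}; ∂phi/∂y = -180(y - 4)(y - 2)(y - 1)(y + 4) = 0 at y ∈ {-4, 1, 2, 4}.
The Hessian is diagonal: diag(phi_xx, phi_yy). Second derivatives: phi_xx(-4)=-84, phi_xx(-3)=72, phi_xx(3)=-504; phi_yy(-4)=43200, phi_yy(1)=-2700, phi_yy(2)=2160, phi_yy(4)=-8640.
Local maxima occur where both diagonal entries negative: (-4, 1), (-4, 4), (3, 1), (3, 4). Count: 4.

4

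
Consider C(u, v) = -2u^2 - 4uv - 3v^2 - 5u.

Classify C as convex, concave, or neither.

C is quadratic, so its Hessian is the constant matrix H = [[-4, -4], [-4, -6]].
det(H) = 8, tr(H) = -10.
det(H) > 0 and tr(H) < 0, so H is negative definite everywhere: concave.

concave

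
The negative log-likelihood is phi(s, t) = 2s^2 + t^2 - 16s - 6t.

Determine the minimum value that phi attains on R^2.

-41

phi(s,t) separates as P(s) + Q(t), so its minimum is min P + min Q.
P'(s) = 4s - 16 vanishes at s ∈ {4}; Q'(t) = 2(t - 3) vanishes at t ∈ {3}.
Local minima of P (where P''>0): P(4)=-32. Local minima of Q: Q(3)=-9.
So the global minimum of phi is P(4) + Q(3) = -32 − 9 = -41, attained at (4, 3).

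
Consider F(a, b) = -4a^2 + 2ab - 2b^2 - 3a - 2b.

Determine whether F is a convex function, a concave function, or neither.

F is quadratic, so its Hessian is the constant matrix H = [[-8, 2], [2, -4]].
det(H) = 28, tr(H) = -12.
det(H) > 0 and tr(H) < 0, so H is negative definite everywhere: concave.

concave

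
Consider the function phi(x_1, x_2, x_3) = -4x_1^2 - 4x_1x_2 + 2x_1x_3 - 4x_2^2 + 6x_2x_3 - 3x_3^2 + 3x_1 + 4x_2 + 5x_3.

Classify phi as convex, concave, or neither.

concave

phi is quadratic, so its Hessian is the constant matrix H = [[-8, -4, 2], [-4, -8, 6], [2, 6, -6]].
Leading principal minors: -8, 48, -64.
Signs alternate −, +, − ⇒ H ≺ 0 ⇒ concave.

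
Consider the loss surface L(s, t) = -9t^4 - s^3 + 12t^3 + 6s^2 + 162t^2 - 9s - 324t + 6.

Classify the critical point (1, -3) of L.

The mixed partial ∂²L/∂s∂t is 0, so the Hessian at any point is diag(L_ss, L_tt) = diag(6(-s + 2), 36(-3t^2 + 2t + 9)).
At (1, -3): H = diag(6, -864).
The eigenvalues have opposite signs, so H is indefinite: a saddle point.

saddle point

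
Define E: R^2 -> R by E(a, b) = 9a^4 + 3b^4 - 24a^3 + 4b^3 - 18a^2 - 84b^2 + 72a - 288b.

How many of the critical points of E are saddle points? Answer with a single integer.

E separates as a function of a plus a function of b, so ∇E=0 decouples.
∂E/∂a = 36(a - 2)(a - 1)(a + 1) = 0 at a ∈ {-1, 1, 2}; ∂E/∂b = 12(b - 4)(b + 2)(b + 3) = 0 at b ∈ {-3, -2, 4}.
The Hessian is diagonal: diag(E_aa, E_bb). Second derivatives: E_aa(-1)=216, E_aa(1)=-72, E_aa(2)=108; E_bb(-3)=84, E_bb(-2)=-72, E_bb(4)=504.
Saddle points occur where the two diagonal entries have opposite signs: (-1, -2), (1, -3), (1, 4), (2, -2). Count: 4.

4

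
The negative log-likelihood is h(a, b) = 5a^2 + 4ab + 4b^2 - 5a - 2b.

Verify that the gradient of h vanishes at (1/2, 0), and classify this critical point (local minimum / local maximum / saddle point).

∇h = (10a + 4b - 5, 4a + 8b - 2); substituting (1/2, 0) gives ∇h = (0, 0), so (1/2, 0) is indeed a critical point.
The Hessian of h is constant: H = [[10, 4], [4, 8]].
det(H) = 10·8 − 4² = 64.
det(H) > 0 and tr(H) = 18 > 0, so H is positive definite and the point is a local minimum.

local minimum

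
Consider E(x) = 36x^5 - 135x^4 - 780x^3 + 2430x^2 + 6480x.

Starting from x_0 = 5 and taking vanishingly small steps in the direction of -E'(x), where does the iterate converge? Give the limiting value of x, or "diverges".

E'(x) = 180(x - 4)(x - 3)(x + 1)(x + 3), so E'(5) = 17280.
Gradient descent moves in the -E' direction, i.e. x is decreasing.
The nearest critical point in that direction is x = 4, where E'' = 6300 > 0 (a local minimum). The iterate converges there.

4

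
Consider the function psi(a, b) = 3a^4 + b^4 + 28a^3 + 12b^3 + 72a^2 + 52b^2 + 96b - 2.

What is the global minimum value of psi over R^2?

psi(a,b) separates as P(a) + Q(b) − 2, so its minimum is min P + min Q − 2.
P'(a) = 12a(a + 3)(a + 4) vanishes at a ∈ {-4, -3, 0}; Q'(b) = 4(b + 2)(b + 3)(b + 4) vanishes at b ∈ {-4, -3, -2}.
Local minima of P (where P''>0): P(-4)=128, P(0)=0. Local minima of Q: Q(-4)=-64, Q(-2)=-64.
So the global minimum of psi is P(0) + Q(-4) − 2 = 0 − 64 − 2 = -66, attained at (0, -4).

-66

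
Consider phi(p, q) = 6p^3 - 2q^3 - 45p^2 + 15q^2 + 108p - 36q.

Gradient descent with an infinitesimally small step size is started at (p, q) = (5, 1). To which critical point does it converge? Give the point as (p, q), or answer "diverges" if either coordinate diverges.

phi is separable, so gradient descent decouples: p follows -∂phi/∂p, q follows -∂phi/∂q.
∂phi/∂p = 18(p - 3)(p - 2); at p=5 this is 108, so p decreases.
∂phi/∂q = -6(q - 3)(q - 2); at q=1 this is -12, so q increases.
p converges to its nearest critical value 3 (a local min of the p-part); q converges to 2. The iterate converges to (3, 2).

(3, 2)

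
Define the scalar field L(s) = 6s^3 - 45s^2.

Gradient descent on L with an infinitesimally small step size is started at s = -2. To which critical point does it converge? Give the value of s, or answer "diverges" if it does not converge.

diverges

L'(s) = 18s(s - 5), so L'(-2) = 252.
Gradient descent moves in the -L' direction, i.e. s is decreasing.
There is no critical point below s=-2, and L' keeps the same sign, so the iterate runs off to −∞.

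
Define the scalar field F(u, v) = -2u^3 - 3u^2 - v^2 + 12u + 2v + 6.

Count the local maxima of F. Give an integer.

1

F separates as a function of u plus a function of v, so ∇F=0 decouples.
∂F/∂u = -6(u - 1)(u + 2) = 0 at u ∈ {-2, 1}; ∂F/∂v = -2(v - 1) = 0 at v ∈ {1}.
The Hessian is diagonal: diag(F_uu, F_vv). Second derivatives: F_uu(-2)=18, F_uu(1)=-18; F_vv(1)=-2.
Local maxima occur where both diagonal entries negative: (1, 1). Count: 1.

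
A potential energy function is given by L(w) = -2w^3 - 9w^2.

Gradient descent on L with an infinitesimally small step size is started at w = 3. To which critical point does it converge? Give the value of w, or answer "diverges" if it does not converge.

L'(w) = -6w(w + 3), so L'(3) = -108.
Gradient descent moves in the -L' direction, i.e. w is increasing.
There is no critical point above w=3, and L' keeps the same sign, so the iterate runs off to +∞.

diverges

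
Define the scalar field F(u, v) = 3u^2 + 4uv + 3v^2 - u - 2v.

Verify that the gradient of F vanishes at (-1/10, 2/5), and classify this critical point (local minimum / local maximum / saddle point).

local minimum

∇F = (6u + 4v - 1, 4u + 6v - 2); substituting (-1/10, 2/5) gives ∇F = (0, 0), so (-1/10, 2/5) is indeed a critical point.
The Hessian of F is constant: H = [[6, 4], [4, 6]].
det(H) = 6·6 − 4² = 20.
det(H) > 0 and tr(H) = 12 > 0, so H is positive definite and the point is a local minimum.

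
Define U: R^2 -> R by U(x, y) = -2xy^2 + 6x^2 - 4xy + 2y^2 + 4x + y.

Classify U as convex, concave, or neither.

neither

The term -2xy^2 is cubic, so the Hessian is not constant.
∂²U/∂y² = -4x + 4, which takes both signs as x varies (negative for sufficiently large x). A diagonal entry of the Hessian changing sign means the Hessian is neither positive- nor negative-semidefinite on all of R^2.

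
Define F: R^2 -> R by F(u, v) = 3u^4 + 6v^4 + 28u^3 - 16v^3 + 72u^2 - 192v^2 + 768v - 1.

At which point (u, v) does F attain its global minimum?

(0, -4)

F(u,v) separates as P(u) + Q(v) − 1, so its minimum is min P + min Q − 1.
P'(u) = 12u(u + 3)(u + 4) vanishes at u ∈ {-4, -3, 0}; Q'(v) = 24(v - 4)(v - 2)(v + 4) vanishes at v ∈ {-4, 2, 4}.
Local minima of P (where P''>0): P(-4)=128, P(0)=0. Local minima of Q: Q(-4)=-3584, Q(4)=512.
So the global minimum of F is P(0) + Q(-4) − 1 = 0 − 3584 − 1 = -3585, attained at (0, -4).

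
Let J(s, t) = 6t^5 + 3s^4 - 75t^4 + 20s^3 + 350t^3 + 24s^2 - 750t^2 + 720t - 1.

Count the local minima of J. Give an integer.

J separates as a function of s plus a function of t, so ∇J=0 decouples.
∂J/∂s = 12s(s + 1)(s + 4) = 0 at s ∈ {-4, -1, 0}; ∂J/∂t = 30(t - 4)(t - 3)(t - 2)(t - 1) = 0 at t ∈ {1, 2, 3, 4}.
The Hessian is diagonal: diag(J_ss, J_tt). Second derivatives: J_ss(-4)=144, J_ss(-1)=-36, J_ss(0)=48; J_tt(1)=-180, J_tt(2)=60, J_tt(3)=-60, J_tt(4)=180.
Local minima occur where both diagonal entries positive: (-4, 2), (-4, 4), (0, 2), (0, 4). Count: 4.

4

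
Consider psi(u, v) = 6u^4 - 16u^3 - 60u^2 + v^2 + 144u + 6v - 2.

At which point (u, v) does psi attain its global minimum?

psi(u,v) separates as P(u) + Q(v) − 2, so its minimum is min P + min Q − 2.
P'(u) = 24(u - 3)(u - 1)(u + 2) vanishes at u ∈ {-2, 1, 3}; Q'(v) = 2v + 6 vanishes at v ∈ {-3}.
Local minima of P (where P''>0): P(-2)=-304, P(3)=-54. Local minima of Q: Q(-3)=-9.
So the global minimum of psi is P(-2) + Q(-3) − 2 = -304 − 9 − 2 = -315, attained at (-2, -3).

(-2, -3)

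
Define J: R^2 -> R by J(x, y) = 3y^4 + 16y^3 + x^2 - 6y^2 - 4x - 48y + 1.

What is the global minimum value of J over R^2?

J(x,y) separates as P(x) + Q(y) + 1, so its minimum is min P + min Q + 1.
P'(x) = 2x - 4 vanishes at x ∈ {2}; Q'(y) = 12(y - 1)(y + 1)(y + 4) vanishes at y ∈ {-4, -1, 1}.
Local minima of P (where P''>0): P(2)=-4. Local minima of Q: Q(-4)=-160, Q(1)=-35.
So the global minimum of J is P(2) + Q(-4) + 1 = -4 − 160 + 1 = -163, attained at (2, -4).

-163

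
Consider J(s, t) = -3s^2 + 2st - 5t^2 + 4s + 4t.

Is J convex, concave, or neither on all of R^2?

concave

J is quadratic, so its Hessian is the constant matrix H = [[-6, 2], [2, -10]].
det(H) = 56, tr(H) = -16.
det(H) > 0 and tr(H) < 0, so H is negative definite everywhere: concave.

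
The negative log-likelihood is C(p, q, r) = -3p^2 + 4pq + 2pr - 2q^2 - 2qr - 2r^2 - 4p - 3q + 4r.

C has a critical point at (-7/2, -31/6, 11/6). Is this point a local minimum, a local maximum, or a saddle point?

The Hessian is constant: H = [[-6, 4, 2], [4, -4, -2], [2, -2, -4]].
Leading principal minors: Δ₁ = -6, Δ₂ = 8, Δ₃ = -24.
The minors alternate sign starting negative (−, +, −), so H is negative definite: a local maximum.

local maximum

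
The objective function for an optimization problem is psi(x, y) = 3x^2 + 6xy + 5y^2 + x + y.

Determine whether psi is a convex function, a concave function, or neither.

convex

psi is quadratic, so its Hessian is the constant matrix H = [[6, 6], [6, 10]].
det(H) = 24, tr(H) = 16.
det(H) > 0 and tr(H) > 0, so H is positive definite everywhere: convex.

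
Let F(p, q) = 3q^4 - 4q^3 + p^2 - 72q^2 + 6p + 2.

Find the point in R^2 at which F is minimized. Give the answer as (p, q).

(-3, 4)

F(p,q) separates as A(p) + B(q) + 2, so its minimum is min A + min B + 2.
A'(p) = 2p + 6 vanishes at p ∈ {-3}; B'(q) = 12q(q - 4)(q + 3) vanishes at q ∈ {-3, 0, 4}.
Local minima of A (where A''>0): A(-3)=-9. Local minima of B: B(-3)=-297, B(4)=-640.
So the global minimum of F is A(-3) + B(4) + 2 = -9 − 640 + 2 = -647, attained at (-3, 4).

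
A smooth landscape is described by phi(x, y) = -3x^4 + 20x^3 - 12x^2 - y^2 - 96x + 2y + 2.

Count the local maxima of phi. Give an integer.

2

phi separates as a function of x plus a function of y, so ∇phi=0 decouples.
∂phi/∂x = -12(x - 4)(x - 2)(x + 1) = 0 at x ∈ {-1, 2, 4}; ∂phi/∂y = -2(y - 1) = 0 at y ∈ {1}.
The Hessian is diagonal: diag(phi_xx, phi_yy). Second derivatives: phi_xx(-1)=-180, phi_xx(2)=72, phi_xx(4)=-120; phi_yy(1)=-2.
Local maxima occur where both diagonal entries negative: (-1, 1), (4, 1). Count: 2.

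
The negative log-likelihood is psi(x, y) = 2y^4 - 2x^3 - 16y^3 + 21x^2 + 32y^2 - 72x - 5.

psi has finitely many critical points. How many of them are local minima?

2

psi separates as a function of x plus a function of y, so ∇psi=0 decouples.
∂psi/∂x = -6(x - 4)(x - 3) = 0 at x ∈ {3, 4}; ∂psi/∂y = 8y(y - 4)(y - 2) = 0 at y ∈ {0, 2, 4}.
The Hessian is diagonal: diag(psi_xx, psi_yy). Second derivatives: psi_xx(3)=6, psi_xx(4)=-6; psi_yy(0)=64, psi_yy(2)=-32, psi_yy(4)=64.
Local minima occur where both diagonal entries positive: (3, 0), (3, 4). Count: 2.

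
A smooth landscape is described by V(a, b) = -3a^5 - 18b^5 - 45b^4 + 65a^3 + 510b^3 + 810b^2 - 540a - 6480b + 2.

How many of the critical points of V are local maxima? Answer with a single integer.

4

V separates as a function of a plus a function of b, so ∇V=0 decouples.
∂V/∂a = -15(a - 3)(a - 2)(a + 2)(a + 3) = 0 at a ∈ {-3, -2, 2, 3}; ∂V/∂b = -90(b - 3)(b - 2)(b + 3)(b + 4) = 0 at b ∈ {-4, -3, 2, 3}.
The Hessian is diagonal: diag(V_aa, V_bb). Second derivatives: V_aa(-3)=450, V_aa(-2)=-300, V_aa(2)=300, V_aa(3)=-450; V_bb(-4)=3780, V_bb(-3)=-2700, V_bb(2)=2700, V_bb(3)=-3780.
Local maxima occur where both diagonal entries negative: (-2, -3), (-2, 3), (3, -3), (3, 3). Count: 4.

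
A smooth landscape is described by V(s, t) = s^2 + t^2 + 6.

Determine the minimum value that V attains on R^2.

6

V(s,t) separates as P(s) + Q(t) + 6, so its minimum is min P + min Q + 6.
P'(s) = 2s vanishes at s ∈ {0}; Q'(t) = 2t vanishes at t ∈ {0}.
Local minima of P (where P''>0): P(0)=0. Local minima of Q: Q(0)=0.
So the global minimum of V is P(0) + Q(0) + 6 = 0 + 0 + 6 = 6, attained at (0, 0).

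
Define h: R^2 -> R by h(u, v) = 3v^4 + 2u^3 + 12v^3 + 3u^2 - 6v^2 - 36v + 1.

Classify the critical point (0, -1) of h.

The mixed partial ∂²h/∂u∂v is 0, so the Hessian at any point is diag(h_uu, h_vv) = diag(6(2u + 1), 12(3v^2 + 6v - 1)).
At (0, -1): H = diag(6, -48).
The eigenvalues have opposite signs, so H is indefinite: a saddle point.

saddle point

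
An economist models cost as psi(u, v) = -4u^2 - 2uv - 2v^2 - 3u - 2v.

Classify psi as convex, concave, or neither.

concave

psi is quadratic, so its Hessian is the constant matrix H = [[-8, -2], [-2, -4]].
det(H) = 28, tr(H) = -12.
det(H) > 0 and tr(H) < 0, so H is negative definite everywhere: concave.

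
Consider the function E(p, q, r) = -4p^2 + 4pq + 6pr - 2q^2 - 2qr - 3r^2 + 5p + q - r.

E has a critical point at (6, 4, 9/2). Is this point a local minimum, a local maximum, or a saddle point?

The Hessian is constant: H = [[-8, 4, 6], [4, -4, -2], [6, -2, -6]].
Leading principal minors: Δ₁ = -8, Δ₂ = 16, Δ₃ = -16.
The minors alternate sign starting negative (−, +, −), so H is negative definite: a local maximum.

local maximum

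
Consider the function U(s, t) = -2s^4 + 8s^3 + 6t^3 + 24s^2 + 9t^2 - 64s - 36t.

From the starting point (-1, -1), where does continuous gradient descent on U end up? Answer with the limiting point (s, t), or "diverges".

U is separable, so gradient descent decouples: s follows -∂U/∂s, t follows -∂U/∂t.
∂U/∂s = -8(s - 4)(s - 1)(s + 2); at s=-1 this is -80, so s increases.
∂U/∂t = 18(t - 1)(t + 2); at t=-1 this is -36, so t increases.
s converges to its nearest critical value 1 (a local min of the s-part); t converges to 1. The iterate converges to (1, 1).

(1, 1)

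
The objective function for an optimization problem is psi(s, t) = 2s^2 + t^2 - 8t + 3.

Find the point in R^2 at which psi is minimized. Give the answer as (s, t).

(0, 4)

psi(s,t) separates as P(s) + Q(t) + 3, so its minimum is min P + min Q + 3.
P'(s) = 4s vanishes at s ∈ {0}; Q'(t) = 2(t - 4) vanishes at t ∈ {4}.
Local minima of P (where P''>0): P(0)=0. Local minima of Q: Q(4)=-16.
So the global minimum of psi is P(0) + Q(4) + 3 = 0 − 16 + 3 = -13, attained at (0, 4).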